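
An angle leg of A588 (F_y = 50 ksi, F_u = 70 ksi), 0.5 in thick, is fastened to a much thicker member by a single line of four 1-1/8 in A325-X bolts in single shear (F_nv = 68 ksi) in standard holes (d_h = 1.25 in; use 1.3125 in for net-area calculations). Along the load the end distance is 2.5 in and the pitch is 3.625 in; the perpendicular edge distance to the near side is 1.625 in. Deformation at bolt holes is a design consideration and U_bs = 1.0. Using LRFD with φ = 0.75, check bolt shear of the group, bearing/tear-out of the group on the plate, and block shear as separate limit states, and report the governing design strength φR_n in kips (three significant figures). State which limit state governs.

164 kips (block shear governs)

Bolt shear: A_b = π·1.125²/4 = 0.994 in²; R_n = 68 × 0.994 × 4 × 1 = 270.4 kips → 0.75 × 270.4 = 203 kips.
Bearing: edge l_c = 1.875, r_n = 78.75 kips; interior l_c = 2.375, r_n = 94.5 kips; R_n = 78.75 + 3·94.5 = 362.2 kips → 272 kips.
Block shear: A_gv = 6.688, A_nv = 4.391, A_nt = 0.4844 in²; R_n = min(0.6F_uA_nv, 0.6F_yA_gv) + U_bs·F_u·A_nt = 218.3 kips → 164 kips.
Block shear governs: 164 kips.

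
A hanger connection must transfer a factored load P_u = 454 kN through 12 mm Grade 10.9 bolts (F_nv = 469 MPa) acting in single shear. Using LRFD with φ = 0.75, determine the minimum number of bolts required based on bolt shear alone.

A_b = π·12²/4 = 113.1 mm².
Per-bolt design strength φR_n = 0.75 × 469 × 113.1 × 1 / 1000 = 39.78 kN.
n ≥ 454 / 39.78 = 11.41 → use 12 bolts.

12 bolts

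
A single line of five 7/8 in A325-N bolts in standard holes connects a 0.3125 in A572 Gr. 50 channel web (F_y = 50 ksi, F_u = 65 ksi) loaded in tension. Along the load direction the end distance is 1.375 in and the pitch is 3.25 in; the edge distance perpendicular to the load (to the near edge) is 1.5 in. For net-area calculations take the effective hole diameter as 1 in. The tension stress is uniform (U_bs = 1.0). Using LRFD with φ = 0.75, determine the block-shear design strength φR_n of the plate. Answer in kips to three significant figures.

105 kips

Shear plane L_v = 1.375 + 4·3.25 = 14.38 in; A_gv = 14.38 × 0.3125 = 4.492 in².
A_nv = (14.38 − 4.5·1) × 0.3125 = 3.086 in².
A_nt = (1.5 − 0.5·1) × 0.3125 = 0.3125 in².
0.6 F_u A_nv = 120.4 kips; 0.6 F_y A_gv = 134.8 kips → shear rupture governs the shear term.
R_n = 120.4 + 1.0 × 65 × 0.3125 = 140.7 kips.
Design strength φR_n = 0.75 × 140.7 = 105 kips.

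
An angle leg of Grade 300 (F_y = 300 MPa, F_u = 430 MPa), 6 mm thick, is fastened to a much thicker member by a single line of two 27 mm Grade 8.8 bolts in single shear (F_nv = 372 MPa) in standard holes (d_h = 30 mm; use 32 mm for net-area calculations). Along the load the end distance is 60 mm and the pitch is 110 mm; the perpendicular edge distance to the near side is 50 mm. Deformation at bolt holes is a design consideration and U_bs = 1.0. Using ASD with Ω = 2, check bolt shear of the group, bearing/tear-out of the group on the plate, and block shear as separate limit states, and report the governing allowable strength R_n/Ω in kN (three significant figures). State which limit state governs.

Bolt shear: A_b = π·27²/4 = 572.6 mm²; R_n = 372 × 572.6 × 2 × 1 / 1000 = 426 kN → 426 / 2 = 213 kN.
Bearing: edge l_c = 45, r_n = 139.3 kN; interior l_c = 80, r_n = 167.2 kN; R_n = 139.3 + 1·167.2 = 306.5 kN → 153 kN.
Block shear: A_gv = 1020, A_nv = 732, A_nt = 204 mm²; R_n = min(0.6F_uA_nv, 0.6F_yA_gv) + U_bs·F_u·A_nt = 271.3 kN → 136 kN.
Block shear governs: 136 kN.

136 kN (block shear governs)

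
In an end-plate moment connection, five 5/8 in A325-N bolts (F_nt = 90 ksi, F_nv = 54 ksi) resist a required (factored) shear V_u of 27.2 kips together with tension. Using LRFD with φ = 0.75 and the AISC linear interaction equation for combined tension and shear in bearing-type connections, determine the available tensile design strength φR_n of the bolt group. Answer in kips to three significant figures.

89.3 kips

A_b = π·0.625²/4 = 0.3068 in²; f_rv = 27.2 / (5 × 0.3068) = 17.73 ksi.
F'_nt = 1.3 F_nt − (F_nt / φF_nv) f_rv = 1.3·90 − (90/(0.75·54))·17.73 = 77.6 ksi, capped at F_nt → F'_nt = 77.6 ksi.
R_n = F'_nt · A_b · n = 77.6 × 0.3068 × 5 = 119 kips.
Design strength φR_n = 0.75 × 119 = 89.3 kips.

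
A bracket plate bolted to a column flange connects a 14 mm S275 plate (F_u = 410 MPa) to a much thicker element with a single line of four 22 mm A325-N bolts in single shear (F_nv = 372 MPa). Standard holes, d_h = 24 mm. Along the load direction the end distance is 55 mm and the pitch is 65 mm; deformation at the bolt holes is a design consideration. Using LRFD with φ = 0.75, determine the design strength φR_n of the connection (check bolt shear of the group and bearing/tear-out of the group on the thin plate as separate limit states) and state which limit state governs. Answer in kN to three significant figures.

Bolt shear: A_b = π·22²/4 = 380.1 mm²; R_n = 372 × 380.1 × 4 × 1 / 1000 = 565.6 kN → 0.75 × 565.6 = 424 kN.
Bearing (1.2 l_c t F_u ≤ 2.4 d t F_u): upper limit = 2.4·22·14·410 / 1000 = 303.1 kN.
  Edge l_c = 55 − 24/2 = 43 → r_n = 296.2 kN; interior l_c = 65 − 24 = 41 → r_n = 282.4 kN.
  R_n,bearing = 1·296.2 + 3·282.4 = 1143 kN → 0.75 × 1143 = 858 kN.
Bolt shear governs: 424 kN.

424 kN (bolt shear governs)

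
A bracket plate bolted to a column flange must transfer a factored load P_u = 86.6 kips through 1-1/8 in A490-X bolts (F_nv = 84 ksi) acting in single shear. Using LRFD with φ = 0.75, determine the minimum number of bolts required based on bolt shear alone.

A_b = π·1.125²/4 = 0.994 in².
Per-bolt design strength φR_n = 0.75 × 84 × 0.994 × 1 = 62.62 kips.
n ≥ 86.6 / 62.62 = 1.383 → use 2 bolts.

2 bolts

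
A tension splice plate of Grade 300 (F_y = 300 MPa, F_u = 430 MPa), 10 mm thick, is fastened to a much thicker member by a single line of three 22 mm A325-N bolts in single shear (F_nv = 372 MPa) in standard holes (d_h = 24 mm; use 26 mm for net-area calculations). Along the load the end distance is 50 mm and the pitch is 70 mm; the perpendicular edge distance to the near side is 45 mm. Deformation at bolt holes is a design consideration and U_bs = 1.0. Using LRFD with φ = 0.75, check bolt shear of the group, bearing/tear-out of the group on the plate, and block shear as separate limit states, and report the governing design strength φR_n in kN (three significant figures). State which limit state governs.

Bolt shear: A_b = π·22²/4 = 380.1 mm²; R_n = 372 × 380.1 × 3 × 1 / 1000 = 424.2 kN → 0.75 × 424.2 = 318 kN.
Bearing: edge l_c = 38, r_n = 196.1 kN; interior l_c = 46, r_n = 227 kN; R_n = 196.1 + 2·227 = 650.2 kN → 488 kN.
Block shear: A_gv = 1900, A_nv = 1250, A_nt = 320 mm²; R_n = min(0.6F_uA_nv, 0.6F_yA_gv) + U_bs·F_u·A_nt = 460.1 kN → 345 kN.
Bolt shear governs: 318 kN.

318 kN (bolt shear governs)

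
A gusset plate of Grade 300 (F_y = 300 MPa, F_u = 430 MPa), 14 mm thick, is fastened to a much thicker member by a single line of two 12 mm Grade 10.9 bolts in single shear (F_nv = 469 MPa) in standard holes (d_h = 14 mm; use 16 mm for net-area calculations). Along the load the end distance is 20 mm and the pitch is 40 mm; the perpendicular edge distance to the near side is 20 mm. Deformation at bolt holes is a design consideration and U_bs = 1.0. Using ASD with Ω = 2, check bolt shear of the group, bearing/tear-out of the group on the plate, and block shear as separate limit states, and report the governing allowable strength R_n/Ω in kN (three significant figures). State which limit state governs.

53 kN (bolt shear governs)

Bolt shear: A_b = π·12²/4 = 113.1 mm²; R_n = 469 × 113.1 × 2 × 1 / 1000 = 106.1 kN → 106.1 / 2 = 53 kN.
Bearing: edge l_c = 13, r_n = 93.91 kN; interior l_c = 26, r_n = 173.4 kN; R_n = 93.91 + 1·173.4 = 267.3 kN → 134 kN.
Block shear: A_gv = 840, A_nv = 504, A_nt = 168 mm²; R_n = min(0.6F_uA_nv, 0.6F_yA_gv) + U_bs·F_u·A_nt = 202.3 kN → 101 kN.
Bolt shear governs: 53 kN.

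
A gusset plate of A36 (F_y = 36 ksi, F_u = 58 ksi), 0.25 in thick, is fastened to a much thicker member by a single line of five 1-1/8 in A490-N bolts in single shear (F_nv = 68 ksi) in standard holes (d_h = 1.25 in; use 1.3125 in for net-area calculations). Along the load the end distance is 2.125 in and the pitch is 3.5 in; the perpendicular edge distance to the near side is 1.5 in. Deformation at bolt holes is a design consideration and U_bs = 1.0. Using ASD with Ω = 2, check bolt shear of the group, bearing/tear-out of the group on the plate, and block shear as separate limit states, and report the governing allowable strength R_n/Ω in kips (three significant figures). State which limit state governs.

49.7 kips (block shear governs)

Bolt shear: A_b = π·1.125²/4 = 0.994 in²; R_n = 68 × 0.994 × 5 × 1 = 338 kips → 338 / 2 = 169 kips.
Bearing: edge l_c = 1.5, r_n = 26.1 kips; interior l_c = 2.25, r_n = 39.15 kips; R_n = 26.1 + 4·39.15 = 182.7 kips → 91.3 kips.
Block shear: A_gv = 4.031, A_nv = 2.555, A_nt = 0.2109 in²; R_n = min(0.6F_uA_nv, 0.6F_yA_gv) + U_bs·F_u·A_nt = 99.31 kips → 49.7 kips.
Block shear governs: 49.7 kips.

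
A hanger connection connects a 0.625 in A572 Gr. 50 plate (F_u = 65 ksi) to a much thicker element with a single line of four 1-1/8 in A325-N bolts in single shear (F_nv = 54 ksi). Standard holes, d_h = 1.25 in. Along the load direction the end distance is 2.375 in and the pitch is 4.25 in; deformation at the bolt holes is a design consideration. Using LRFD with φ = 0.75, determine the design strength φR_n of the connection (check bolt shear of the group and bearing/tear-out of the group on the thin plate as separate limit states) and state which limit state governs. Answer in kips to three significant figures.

161 kips (bolt shear governs)

Bolt shear: A_b = π·1.125²/4 = 0.994 in²; R_n = 54 × 0.994 × 4 × 1 = 214.7 kips → 0.75 × 214.7 = 161 kips.
Bearing (1.2 l_c t F_u ≤ 2.4 d t F_u): upper limit = 2.4·1.125·0.625·65 = 109.7 kips.
  Edge l_c = 2.375 − 1.25/2 = 1.75 → r_n = 85.31 kips; interior l_c = 4.25 − 1.25 = 3 → r_n = 109.7 kips.
  R_n,bearing = 1·85.31 + 3·109.7 = 414.4 kips → 0.75 × 414.4 = 311 kips.
Bolt shear governs: 161 kips.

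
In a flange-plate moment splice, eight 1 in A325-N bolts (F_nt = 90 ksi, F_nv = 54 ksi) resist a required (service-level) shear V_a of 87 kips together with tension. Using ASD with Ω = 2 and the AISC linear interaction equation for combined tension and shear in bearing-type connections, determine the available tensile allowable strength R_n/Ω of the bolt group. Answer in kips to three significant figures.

A_b = π·1²/4 = 0.7854 in²; f_rv = 87 / (8 × 0.7854) = 13.85 ksi.
F'_nt = 1.3 F_nt − (Ω F_nt / F_nv) f_rv = 1.3·90 − (2·90/54)·13.85 = 70.85 ksi, capped at F_nt → F'_nt = 70.85 ksi.
R_n = F'_nt · A_b · n = 70.85 × 0.7854 × 8 = 445.1 kips.
Allowable strength R_n/Ω = 445.1 / 2 = 223 kips.

223 kips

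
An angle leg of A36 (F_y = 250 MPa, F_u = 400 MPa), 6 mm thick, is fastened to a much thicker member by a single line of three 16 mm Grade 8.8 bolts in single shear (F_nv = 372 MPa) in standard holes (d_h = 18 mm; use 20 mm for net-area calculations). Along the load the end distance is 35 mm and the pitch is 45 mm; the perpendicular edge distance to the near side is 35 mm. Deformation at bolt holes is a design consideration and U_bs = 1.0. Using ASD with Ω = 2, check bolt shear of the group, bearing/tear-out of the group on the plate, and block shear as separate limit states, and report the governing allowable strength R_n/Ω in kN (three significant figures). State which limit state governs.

Bolt shear: A_b = π·16²/4 = 201.1 mm²; R_n = 372 × 201.1 × 3 × 1 / 1000 = 224.4 kN → 224.4 / 2 = 112 kN.
Bearing: edge l_c = 26, r_n = 74.88 kN; interior l_c = 27, r_n = 77.76 kN; R_n = 74.88 + 2·77.76 = 230.4 kN → 115 kN.
Block shear: A_gv = 750, A_nv = 450, A_nt = 150 mm²; R_n = min(0.6F_uA_nv, 0.6F_yA_gv) + U_bs·F_u·A_nt = 168 kN → 84 kN.
Block shear governs: 84 kN.

84 kN (block shear governs)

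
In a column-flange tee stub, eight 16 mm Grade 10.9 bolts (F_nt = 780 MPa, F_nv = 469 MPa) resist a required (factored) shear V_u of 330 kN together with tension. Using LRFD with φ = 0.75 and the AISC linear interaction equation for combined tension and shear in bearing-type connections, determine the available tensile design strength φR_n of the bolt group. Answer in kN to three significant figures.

A_b = π·16²/4 = 201.1 mm²; f_rv = 330 × 1000 / (8 × 201.1) = 205.2 MPa.
F'_nt = 1.3 F_nt − (F_nt / φF_nv) f_rv = 1.3·780 − (780/(0.75·469))·205.2 = 559.1 MPa, capped at F_nt → F'_nt = 559.1 MPa.
R_n = F'_nt · A_b · n = 559.1 × 201.1 × 8 / 1000 = 899.2 kN.
Design strength φR_n = 0.75 × 899.2 = 674 kN.

674 kN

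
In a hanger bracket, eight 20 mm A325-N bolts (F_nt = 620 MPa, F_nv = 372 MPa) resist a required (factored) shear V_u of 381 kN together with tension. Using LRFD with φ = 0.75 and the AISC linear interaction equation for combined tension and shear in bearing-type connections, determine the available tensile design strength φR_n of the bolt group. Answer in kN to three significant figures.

884 kN

A_b = π·20²/4 = 314.2 mm²; f_rv = 381 × 1000 / (8 × 314.2) = 151.6 MPa.
F'_nt = 1.3 F_nt − (F_nt / φF_nv) f_rv = 1.3·620 − (620/(0.75·372))·151.6 = 469.1 MPa, capped at F_nt → F'_nt = 469.1 MPa.
R_n = F'_nt · A_b · n = 469.1 × 314.2 × 8 / 1000 = 1179 kN.
Design strength φR_n = 0.75 × 1179 = 884 kN.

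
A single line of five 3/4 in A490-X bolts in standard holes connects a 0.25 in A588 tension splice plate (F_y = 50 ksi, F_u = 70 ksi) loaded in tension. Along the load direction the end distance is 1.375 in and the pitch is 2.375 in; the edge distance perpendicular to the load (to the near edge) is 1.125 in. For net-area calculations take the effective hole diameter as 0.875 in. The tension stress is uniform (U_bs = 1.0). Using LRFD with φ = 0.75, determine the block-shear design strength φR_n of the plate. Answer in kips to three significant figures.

63.7 kips

Shear plane L_v = 1.375 + 4·2.375 = 10.88 in; A_gv = 10.88 × 0.25 = 2.719 in².
A_nv = (10.88 − 4.5·0.875) × 0.25 = 1.734 in².
A_nt = (1.125 − 0.5·0.875) × 0.25 = 0.1719 in².
0.6 F_u A_nv = 72.84 kips; 0.6 F_y A_gv = 81.56 kips → shear rupture governs the shear term.
R_n = 72.84 + 1.0 × 70 × 0.1719 = 84.88 kips.
Design strength φR_n = 0.75 × 84.88 = 63.7 kips.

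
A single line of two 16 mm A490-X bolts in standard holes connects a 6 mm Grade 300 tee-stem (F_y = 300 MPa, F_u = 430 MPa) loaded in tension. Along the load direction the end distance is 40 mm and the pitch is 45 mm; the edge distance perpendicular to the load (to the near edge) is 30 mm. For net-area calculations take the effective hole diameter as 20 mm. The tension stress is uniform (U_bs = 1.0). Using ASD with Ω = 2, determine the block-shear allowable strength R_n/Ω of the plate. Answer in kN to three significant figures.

Shear plane L_v = 40 + 1·45 = 85 mm; A_gv = 85 × 6 = 510 mm².
A_nv = (85 − 1.5·20) × 6 = 330 mm².
A_nt = (30 − 0.5·20) × 6 = 120 mm².
0.6 F_u A_nv = 85.14 kN; 0.6 F_y A_gv = 91.8 kN → shear rupture governs the shear term.
R_n = 85.14 + 1.0 × 430 × 120 / 1000 = 136.7 kN.
Allowable strength R_n/Ω = 136.7 / 2 = 68.4 kN.

68.4 kN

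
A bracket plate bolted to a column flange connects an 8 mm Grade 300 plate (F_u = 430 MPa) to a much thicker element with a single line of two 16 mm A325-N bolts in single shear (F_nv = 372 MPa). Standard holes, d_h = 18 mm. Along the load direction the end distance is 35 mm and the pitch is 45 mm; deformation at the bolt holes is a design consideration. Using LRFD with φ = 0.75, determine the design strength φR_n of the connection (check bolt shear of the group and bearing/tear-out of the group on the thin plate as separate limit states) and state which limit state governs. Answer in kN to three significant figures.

Bolt shear: A_b = π·16²/4 = 201.1 mm²; R_n = 372 × 201.1 × 2 × 1 / 1000 = 149.6 kN → 0.75 × 149.6 = 112 kN.
Bearing (1.2 l_c t F_u ≤ 2.4 d t F_u): upper limit = 2.4·16·8·430 / 1000 = 132.1 kN.
  Edge l_c = 35 − 18/2 = 26 → r_n = 107.3 kN; interior l_c = 45 − 18 = 27 → r_n = 111.5 kN.
  R_n,bearing = 1·107.3 + 1·111.5 = 218.8 kN → 0.75 × 218.8 = 164 kN.
Bolt shear governs: 112 kN.

112 kN (bolt shear governs)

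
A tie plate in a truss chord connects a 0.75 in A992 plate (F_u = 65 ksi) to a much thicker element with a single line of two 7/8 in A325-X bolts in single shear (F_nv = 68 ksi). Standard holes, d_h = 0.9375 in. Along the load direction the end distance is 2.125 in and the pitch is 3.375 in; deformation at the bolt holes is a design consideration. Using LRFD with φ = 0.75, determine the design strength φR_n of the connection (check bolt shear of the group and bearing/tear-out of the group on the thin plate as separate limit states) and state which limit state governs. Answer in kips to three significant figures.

61.3 kips (bolt shear governs)

Bolt shear: A_b = π·0.875²/4 = 0.6013 in²; R_n = 68 × 0.6013 × 2 × 1 = 81.78 kips → 0.75 × 81.78 = 61.3 kips.
Bearing (1.2 l_c t F_u ≤ 2.4 d t F_u): upper limit = 2.4·0.875·0.75·65 = 102.4 kips.
  Edge l_c = 2.125 − 0.9375/2 = 1.656 → r_n = 96.89 kips; interior l_c = 3.375 − 0.9375 = 2.438 → r_n = 102.4 kips.
  R_n,bearing = 1·96.89 + 1·102.4 = 199.3 kips → 0.75 × 199.3 = 149 kips.
Bolt shear governs: 61.3 kips.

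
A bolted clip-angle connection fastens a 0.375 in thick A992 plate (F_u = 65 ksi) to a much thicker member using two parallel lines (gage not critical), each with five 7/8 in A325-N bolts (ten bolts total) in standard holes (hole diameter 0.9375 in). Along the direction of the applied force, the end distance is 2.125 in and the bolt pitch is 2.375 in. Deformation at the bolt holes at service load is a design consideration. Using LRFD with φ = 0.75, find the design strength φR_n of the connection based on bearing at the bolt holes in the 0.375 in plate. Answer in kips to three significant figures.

Per bolt r_n = 1.2 l_c t F_u ≤ 2.4 d t F_u; upper limit = 2.4 × 0.875 × 0.375 × 65 = 51.19 kips.
Edge bolt: l_c = 2.125 − 0.9375/2 = 1.656 in → 1.2 × 1.656 × 0.375 × 65 = 48.45 → r_n = 48.45 kips.
Interior bolts: l_c = 2.375 − 0.9375 = 1.438 in → 1.2 × 1.438 × 0.375 × 65 = 42.05 → r_n = 42.05 kips.
R_n = 2 × 48.45 + 8 × 42.05 = 433.3 kips.
Design strength φR_n = 0.75 × 433.3 = 325 kips.

325 kips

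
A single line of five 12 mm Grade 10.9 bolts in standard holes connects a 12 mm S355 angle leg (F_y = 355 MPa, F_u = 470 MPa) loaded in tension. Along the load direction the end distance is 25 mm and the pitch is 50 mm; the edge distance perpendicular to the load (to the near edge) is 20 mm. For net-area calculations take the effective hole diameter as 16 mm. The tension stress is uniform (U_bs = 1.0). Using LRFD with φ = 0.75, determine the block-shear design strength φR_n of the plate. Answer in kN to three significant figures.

439 kN

Shear plane L_v = 25 + 4·50 = 225 mm; A_gv = 225 × 12 = 2700 mm².
A_nv = (225 − 4.5·16) × 12 = 1836 mm².
A_nt = (20 − 0.5·16) × 12 = 144 mm².
0.6 F_u A_nv = 517.8 kN; 0.6 F_y A_gv = 575.1 kN → shear rupture governs the shear term.
R_n = 517.8 + 1.0 × 470 × 144 / 1000 = 585.4 kN.
Design strength φR_n = 0.75 × 585.4 = 439 kN.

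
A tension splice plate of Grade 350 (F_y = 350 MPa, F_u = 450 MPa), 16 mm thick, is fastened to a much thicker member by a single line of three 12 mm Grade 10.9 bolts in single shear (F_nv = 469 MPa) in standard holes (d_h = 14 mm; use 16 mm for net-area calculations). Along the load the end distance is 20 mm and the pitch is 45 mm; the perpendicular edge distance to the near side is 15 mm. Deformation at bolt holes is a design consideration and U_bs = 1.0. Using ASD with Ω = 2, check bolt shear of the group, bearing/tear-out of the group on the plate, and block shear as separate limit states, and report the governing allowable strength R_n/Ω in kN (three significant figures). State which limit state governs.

79.6 kN (bolt shear governs)

Bolt shear: A_b = π·12²/4 = 113.1 mm²; R_n = 469 × 113.1 × 3 × 1 / 1000 = 159.1 kN → 159.1 / 2 = 79.6 kN.
Bearing: edge l_c = 13, r_n = 112.3 kN; interior l_c = 31, r_n = 207.4 kN; R_n = 112.3 + 2·207.4 = 527 kN → 264 kN.
Block shear: A_gv = 1760, A_nv = 1120, A_nt = 112 mm²; R_n = min(0.6F_uA_nv, 0.6F_yA_gv) + U_bs·F_u·A_nt = 352.8 kN → 176 kN.
Bolt shear governs: 79.6 kN.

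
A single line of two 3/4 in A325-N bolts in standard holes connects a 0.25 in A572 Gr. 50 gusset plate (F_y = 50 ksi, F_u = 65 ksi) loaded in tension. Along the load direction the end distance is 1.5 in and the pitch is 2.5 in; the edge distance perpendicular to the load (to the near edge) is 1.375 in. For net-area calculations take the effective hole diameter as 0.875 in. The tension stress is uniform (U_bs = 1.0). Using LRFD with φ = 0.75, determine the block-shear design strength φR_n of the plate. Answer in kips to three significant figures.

Shear plane L_v = 1.5 + 1·2.5 = 4 in; A_gv = 4 × 0.25 = 1 in².
A_nv = (4 − 1.5·0.875) × 0.25 = 0.6719 in².
A_nt = (1.375 − 0.5·0.875) × 0.25 = 0.2344 in².
0.6 F_u A_nv = 26.2 kips; 0.6 F_y A_gv = 30 kips → shear rupture governs the shear term.
R_n = 26.2 + 1.0 × 65 × 0.2344 = 41.44 kips.
Design strength φR_n = 0.75 × 41.44 = 31.1 kips.

31.1 kips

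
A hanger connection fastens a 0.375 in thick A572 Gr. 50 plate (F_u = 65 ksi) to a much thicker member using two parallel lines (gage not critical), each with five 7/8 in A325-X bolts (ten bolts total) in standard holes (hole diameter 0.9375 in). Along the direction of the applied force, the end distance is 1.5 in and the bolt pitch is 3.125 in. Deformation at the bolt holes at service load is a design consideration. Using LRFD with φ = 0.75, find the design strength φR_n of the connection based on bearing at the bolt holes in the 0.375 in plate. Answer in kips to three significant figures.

352 kips

Per bolt r_n = 1.2 l_c t F_u ≤ 2.4 d t F_u; upper limit = 2.4 × 0.875 × 0.375 × 65 = 51.19 kips.
Edge bolt: l_c = 1.5 − 0.9375/2 = 1.031 in → 1.2 × 1.031 × 0.375 × 65 = 30.16 → r_n = 30.16 kips.
Interior bolts: l_c = 3.125 − 0.9375 = 2.188 in → 1.2 × 2.188 × 0.375 × 65 = 63.98 → r_n = 51.19 kips.
R_n = 2 × 30.16 + 8 × 51.19 = 469.8 kips.
Design strength φR_n = 0.75 × 469.8 = 352 kips.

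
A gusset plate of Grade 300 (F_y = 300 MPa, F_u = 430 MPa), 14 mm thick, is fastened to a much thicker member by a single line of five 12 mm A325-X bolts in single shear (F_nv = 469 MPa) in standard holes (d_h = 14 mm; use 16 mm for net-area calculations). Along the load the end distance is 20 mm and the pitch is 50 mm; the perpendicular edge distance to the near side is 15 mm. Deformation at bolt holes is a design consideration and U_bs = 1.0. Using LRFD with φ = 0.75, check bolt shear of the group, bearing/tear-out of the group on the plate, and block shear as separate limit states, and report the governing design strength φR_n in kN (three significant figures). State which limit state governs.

199 kN (bolt shear governs)

Bolt shear: A_b = π·12²/4 = 113.1 mm²; R_n = 469 × 113.1 × 5 × 1 / 1000 = 265.2 kN → 0.75 × 265.2 = 199 kN.
Bearing: edge l_c = 13, r_n = 93.91 kN; interior l_c = 36, r_n = 173.4 kN; R_n = 93.91 + 4·173.4 = 787.4 kN → 591 kN.
Block shear: A_gv = 3080, A_nv = 2072, A_nt = 98 mm²; R_n = min(0.6F_uA_nv, 0.6F_yA_gv) + U_bs·F_u·A_nt = 576.7 kN → 433 kN.
Bolt shear governs: 199 kN.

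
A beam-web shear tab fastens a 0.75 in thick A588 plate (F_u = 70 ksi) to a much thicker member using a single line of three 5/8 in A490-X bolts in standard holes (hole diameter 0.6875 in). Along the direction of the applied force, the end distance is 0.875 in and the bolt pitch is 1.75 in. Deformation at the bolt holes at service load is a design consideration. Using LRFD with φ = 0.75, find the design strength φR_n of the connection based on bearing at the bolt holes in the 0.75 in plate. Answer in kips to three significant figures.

126 kips

Per bolt r_n = 1.2 l_c t F_u ≤ 2.4 d t F_u; upper limit = 2.4 × 0.625 × 0.75 × 70 = 78.75 kips.
Edge bolt: l_c = 0.875 − 0.6875/2 = 0.5312 in → 1.2 × 0.5312 × 0.75 × 70 = 33.47 → r_n = 33.47 kips.
Interior bolts: l_c = 1.75 − 0.6875 = 1.062 in → 1.2 × 1.062 × 0.75 × 70 = 66.94 → r_n = 66.94 kips.
R_n = 1 × 33.47 + 2 × 66.94 = 167.3 kips.
Design strength φR_n = 0.75 × 167.3 = 126 kips.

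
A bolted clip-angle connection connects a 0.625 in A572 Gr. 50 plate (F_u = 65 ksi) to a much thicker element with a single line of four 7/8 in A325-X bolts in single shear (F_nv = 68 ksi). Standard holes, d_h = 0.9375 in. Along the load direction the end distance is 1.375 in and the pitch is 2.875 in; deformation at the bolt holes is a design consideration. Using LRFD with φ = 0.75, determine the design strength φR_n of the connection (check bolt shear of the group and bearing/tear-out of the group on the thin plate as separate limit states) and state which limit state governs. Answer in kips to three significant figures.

123 kips (bolt shear governs)

Bolt shear: A_b = π·0.875²/4 = 0.6013 in²; R_n = 68 × 0.6013 × 4 × 1 = 163.6 kips → 0.75 × 163.6 = 123 kips.
Bearing (1.2 l_c t F_u ≤ 2.4 d t F_u): upper limit = 2.4·0.875·0.625·65 = 85.31 kips.
  Edge l_c = 1.375 − 0.9375/2 = 0.9062 → r_n = 44.18 kips; interior l_c = 2.875 − 0.9375 = 1.938 → r_n = 85.31 kips.
  R_n,bearing = 1·44.18 + 3·85.31 = 300.1 kips → 0.75 × 300.1 = 225 kips.
Bolt shear governs: 123 kips.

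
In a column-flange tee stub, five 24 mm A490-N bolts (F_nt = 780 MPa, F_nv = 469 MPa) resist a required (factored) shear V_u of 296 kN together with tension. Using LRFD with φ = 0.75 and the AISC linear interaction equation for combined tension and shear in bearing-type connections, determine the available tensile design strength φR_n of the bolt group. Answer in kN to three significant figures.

1230 kN

A_b = π·24²/4 = 452.4 mm²; f_rv = 296 × 1000 / (5 × 452.4) = 130.9 MPa.
F'_nt = 1.3 F_nt − (F_nt / φF_nv) f_rv = 1.3·780 − (780/(0.75·469))·130.9 = 723.8 MPa, capped at F_nt → F'_nt = 723.8 MPa.
R_n = F'_nt · A_b · n = 723.8 × 452.4 × 5 / 1000 = 1637 kN.
Design strength φR_n = 0.75 × 1637 = 1230 kN.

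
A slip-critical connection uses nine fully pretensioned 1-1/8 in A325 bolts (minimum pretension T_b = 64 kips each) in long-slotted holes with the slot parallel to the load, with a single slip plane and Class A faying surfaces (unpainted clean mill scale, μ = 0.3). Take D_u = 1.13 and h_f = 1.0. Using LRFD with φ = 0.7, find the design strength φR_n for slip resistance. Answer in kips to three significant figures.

R_n = μ · D_u · h_f · T_b · n_s · n_b = 0.3 × 1.13 × 1.0 × 64 × 1 × 9 = 195.3 kips.
Design strength φR_n = 0.7 × 195.3 = 137 kips.

137 kips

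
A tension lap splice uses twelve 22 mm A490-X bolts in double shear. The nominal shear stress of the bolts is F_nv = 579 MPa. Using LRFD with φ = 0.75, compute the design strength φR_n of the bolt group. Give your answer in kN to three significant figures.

A_b = π × 22² / 4 = 380.1 mm².
R_n = F_nv · A_b · n · n_s = 579 × 380.1 × 12 × 2 / 1000 = 5282 kN.
Design strength φR_n = 0.75 × 5282 = 3960 kN.

3960 kN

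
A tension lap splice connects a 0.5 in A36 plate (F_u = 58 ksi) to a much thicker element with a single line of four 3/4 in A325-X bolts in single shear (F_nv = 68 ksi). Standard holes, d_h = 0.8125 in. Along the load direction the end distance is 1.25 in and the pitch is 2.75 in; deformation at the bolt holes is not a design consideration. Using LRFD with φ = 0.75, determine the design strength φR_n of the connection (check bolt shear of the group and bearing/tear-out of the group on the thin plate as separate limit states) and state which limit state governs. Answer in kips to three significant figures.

Bolt shear: A_b = π·0.75²/4 = 0.4418 in²; R_n = 68 × 0.4418 × 4 × 1 = 120.2 kips → 0.75 × 120.2 = 90.1 kips.
Bearing (1.5 l_c t F_u ≤ 3.0 d t F_u): upper limit = 3.0·0.75·0.5·58 = 65.25 kips.
  Edge l_c = 1.25 − 0.8125/2 = 0.8438 → r_n = 36.7 kips; interior l_c = 2.75 − 0.8125 = 1.938 → r_n = 65.25 kips.
  R_n,bearing = 1·36.7 + 3·65.25 = 232.5 kips → 0.75 × 232.5 = 174 kips.
Bolt shear governs: 90.1 kips.

90.1 kips (bolt shear governs)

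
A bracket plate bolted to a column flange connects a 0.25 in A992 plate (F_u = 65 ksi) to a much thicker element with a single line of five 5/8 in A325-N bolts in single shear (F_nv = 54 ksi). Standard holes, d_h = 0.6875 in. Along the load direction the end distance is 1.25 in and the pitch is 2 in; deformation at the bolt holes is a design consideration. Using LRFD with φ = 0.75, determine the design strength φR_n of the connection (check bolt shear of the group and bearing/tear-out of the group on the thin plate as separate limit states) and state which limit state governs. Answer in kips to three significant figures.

62.1 kips (bolt shear governs)

Bolt shear: A_b = π·0.625²/4 = 0.3068 in²; R_n = 54 × 0.3068 × 5 × 1 = 82.83 kips → 0.75 × 82.83 = 62.1 kips.
Bearing (1.2 l_c t F_u ≤ 2.4 d t F_u): upper limit = 2.4·0.625·0.25·65 = 24.38 kips.
  Edge l_c = 1.25 − 0.6875/2 = 0.9062 → r_n = 17.67 kips; interior l_c = 2 − 0.6875 = 1.312 → r_n = 24.38 kips.
  R_n,bearing = 1·17.67 + 4·24.38 = 115.2 kips → 0.75 × 115.2 = 86.4 kips.
Bolt shear governs: 62.1 kips.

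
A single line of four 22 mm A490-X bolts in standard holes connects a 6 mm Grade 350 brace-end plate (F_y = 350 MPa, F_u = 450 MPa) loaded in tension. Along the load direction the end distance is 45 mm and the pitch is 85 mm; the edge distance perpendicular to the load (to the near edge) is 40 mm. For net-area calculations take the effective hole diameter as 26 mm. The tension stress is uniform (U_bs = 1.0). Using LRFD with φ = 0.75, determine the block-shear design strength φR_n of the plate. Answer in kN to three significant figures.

Shear plane L_v = 45 + 3·85 = 300 mm; A_gv = 300 × 6 = 1800 mm².
A_nv = (300 − 3.5·26) × 6 = 1254 mm².
A_nt = (40 − 0.5·26) × 6 = 162 mm².
0.6 F_u A_nv = 338.6 kN; 0.6 F_y A_gv = 378 kN → shear rupture governs the shear term.
R_n = 338.6 + 1.0 × 450 × 162 / 1000 = 411.5 kN.
Design strength φR_n = 0.75 × 411.5 = 309 kN.

309 kN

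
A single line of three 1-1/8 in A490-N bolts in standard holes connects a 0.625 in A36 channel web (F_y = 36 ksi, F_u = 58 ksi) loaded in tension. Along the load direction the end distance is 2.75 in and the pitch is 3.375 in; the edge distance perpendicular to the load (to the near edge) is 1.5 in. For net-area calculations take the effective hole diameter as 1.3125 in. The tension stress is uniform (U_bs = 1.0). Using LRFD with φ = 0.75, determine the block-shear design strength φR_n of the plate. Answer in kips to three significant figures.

Shear plane L_v = 2.75 + 2·3.375 = 9.5 in; A_gv = 9.5 × 0.625 = 5.938 in².
A_nv = (9.5 − 2.5·1.3125) × 0.625 = 3.887 in².
A_nt = (1.5 − 0.5·1.3125) × 0.625 = 0.5273 in².
0.6 F_u A_nv = 135.3 kips; 0.6 F_y A_gv = 128.2 kips → shear yielding governs the shear term.
R_n = 128.2 + 1.0 × 58 × 0.5273 = 158.8 kips.
Design strength φR_n = 0.75 × 158.8 = 119 kips.

119 kips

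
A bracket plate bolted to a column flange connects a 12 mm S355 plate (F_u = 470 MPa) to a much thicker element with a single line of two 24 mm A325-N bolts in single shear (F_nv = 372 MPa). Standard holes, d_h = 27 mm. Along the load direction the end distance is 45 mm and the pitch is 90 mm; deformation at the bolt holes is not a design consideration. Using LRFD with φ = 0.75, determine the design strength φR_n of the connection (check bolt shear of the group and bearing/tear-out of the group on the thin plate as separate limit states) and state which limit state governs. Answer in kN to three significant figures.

252 kN (bolt shear governs)

Bolt shear: A_b = π·24²/4 = 452.4 mm²; R_n = 372 × 452.4 × 2 × 1 / 1000 = 336.6 kN → 0.75 × 336.6 = 252 kN.
Bearing (1.5 l_c t F_u ≤ 3.0 d t F_u): upper limit = 3.0·24·12·470 / 1000 = 406.1 kN.
  Edge l_c = 45 − 27/2 = 31.5 → r_n = 266.5 kN; interior l_c = 90 − 27 = 63 → r_n = 406.1 kN.
  R_n,bearing = 1·266.5 + 1·406.1 = 672.6 kN → 0.75 × 672.6 = 504 kN.
Bolt shear governs: 252 kN.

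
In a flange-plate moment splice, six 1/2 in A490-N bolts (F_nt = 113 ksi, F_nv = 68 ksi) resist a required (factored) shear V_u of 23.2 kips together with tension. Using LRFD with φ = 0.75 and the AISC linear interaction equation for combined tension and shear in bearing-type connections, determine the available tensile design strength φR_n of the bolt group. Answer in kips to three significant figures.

A_b = π·0.5²/4 = 0.1963 in²; f_rv = 23.2 / (6 × 0.1963) = 19.69 ksi.
F'_nt = 1.3 F_nt − (F_nt / φF_nv) f_rv = 1.3·113 − (113/(0.75·68))·19.69 = 103.3 ksi, capped at F_nt → F'_nt = 103.3 ksi.
R_n = F'_nt · A_b · n = 103.3 × 0.1963 × 6 = 121.7 kips.
Design strength φR_n = 0.75 × 121.7 = 91.2 kips.

91.2 kips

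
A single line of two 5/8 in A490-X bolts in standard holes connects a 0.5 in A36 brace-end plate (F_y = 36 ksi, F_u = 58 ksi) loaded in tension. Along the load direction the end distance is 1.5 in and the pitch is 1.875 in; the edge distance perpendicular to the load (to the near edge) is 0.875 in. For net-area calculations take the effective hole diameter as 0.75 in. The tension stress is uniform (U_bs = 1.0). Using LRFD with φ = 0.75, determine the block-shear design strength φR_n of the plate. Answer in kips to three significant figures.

38.2 kips

Shear plane L_v = 1.5 + 1·1.875 = 3.375 in; A_gv = 3.375 × 0.5 = 1.688 in².
A_nv = (3.375 − 1.5·0.75) × 0.5 = 1.125 in².
A_nt = (0.875 − 0.5·0.75) × 0.5 = 0.25 in².
0.6 F_u A_nv = 39.15 kips; 0.6 F_y A_gv = 36.45 kips → shear yielding governs the shear term.
R_n = 36.45 + 1.0 × 58 × 0.25 = 50.95 kips.
Design strength φR_n = 0.75 × 50.95 = 38.2 kips.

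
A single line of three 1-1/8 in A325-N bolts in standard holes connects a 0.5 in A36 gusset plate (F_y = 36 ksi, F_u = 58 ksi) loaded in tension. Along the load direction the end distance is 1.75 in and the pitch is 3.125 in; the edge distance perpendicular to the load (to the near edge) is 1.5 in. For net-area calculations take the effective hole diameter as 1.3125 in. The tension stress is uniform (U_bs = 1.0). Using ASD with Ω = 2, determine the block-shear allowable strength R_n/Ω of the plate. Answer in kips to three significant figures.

53.3 kips

Shear plane L_v = 1.75 + 2·3.125 = 8 in; A_gv = 8 × 0.5 = 4 in².
A_nv = (8 − 2.5·1.3125) × 0.5 = 2.359 in².
A_nt = (1.5 − 0.5·1.3125) × 0.5 = 0.4219 in².
0.6 F_u A_nv = 82.11 kips; 0.6 F_y A_gv = 86.4 kips → shear rupture governs the shear term.
R_n = 82.11 + 1.0 × 58 × 0.4219 = 106.6 kips.
Allowable strength R_n/Ω = 106.6 / 2 = 53.3 kips.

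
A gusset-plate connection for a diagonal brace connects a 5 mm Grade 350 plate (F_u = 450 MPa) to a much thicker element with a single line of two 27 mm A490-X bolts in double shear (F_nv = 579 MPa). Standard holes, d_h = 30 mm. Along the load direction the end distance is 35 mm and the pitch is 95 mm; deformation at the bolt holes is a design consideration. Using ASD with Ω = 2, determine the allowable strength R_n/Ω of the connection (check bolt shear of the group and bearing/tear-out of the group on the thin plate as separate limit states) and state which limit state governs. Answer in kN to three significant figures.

Bolt shear: A_b = π·27²/4 = 572.6 mm²; R_n = 579 × 572.6 × 2 × 2 / 1000 = 1326 kN → 1326 / 2 = 663 kN.
Bearing (1.2 l_c t F_u ≤ 2.4 d t F_u): upper limit = 2.4·27·5·450 / 1000 = 145.8 kN.
  Edge l_c = 35 − 30/2 = 20 → r_n = 54 kN; interior l_c = 95 − 30 = 65 → r_n = 145.8 kN.
  R_n,bearing = 1·54 + 1·145.8 = 199.8 kN → 199.8 / 2 = 99.9 kN.
Bearing governs: 99.9 kN.

99.9 kN (bearing governs)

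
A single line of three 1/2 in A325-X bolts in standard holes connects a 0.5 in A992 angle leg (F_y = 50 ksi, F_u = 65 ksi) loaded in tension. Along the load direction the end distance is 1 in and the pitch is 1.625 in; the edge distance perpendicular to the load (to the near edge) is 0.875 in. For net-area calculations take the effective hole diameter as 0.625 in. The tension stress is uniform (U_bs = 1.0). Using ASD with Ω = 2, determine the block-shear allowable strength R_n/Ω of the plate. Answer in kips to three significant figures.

Shear plane L_v = 1 + 2·1.625 = 4.25 in; A_gv = 4.25 × 0.5 = 2.125 in².
A_nv = (4.25 − 2.5·0.625) × 0.5 = 1.344 in².
A_nt = (0.875 − 0.5·0.625) × 0.5 = 0.2812 in².
0.6 F_u A_nv = 52.41 kips; 0.6 F_y A_gv = 63.75 kips → shear rupture governs the shear term.
R_n = 52.41 + 1.0 × 65 × 0.2812 = 70.69 kips.
Allowable strength R_n/Ω = 70.69 / 2 = 35.3 kips.

35.3 kips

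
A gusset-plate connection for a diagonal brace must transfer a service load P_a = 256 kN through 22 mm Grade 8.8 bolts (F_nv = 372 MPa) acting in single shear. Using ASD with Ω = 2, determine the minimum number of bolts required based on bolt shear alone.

4 bolts

A_b = π·22²/4 = 380.1 mm².
Per-bolt allowable strength R_n/Ω = 372 × 380.1 × 1 / 1000 / 2 = 70.7 kN.
n ≥ 256 / 70.7 = 3.621 → use 4 bolts.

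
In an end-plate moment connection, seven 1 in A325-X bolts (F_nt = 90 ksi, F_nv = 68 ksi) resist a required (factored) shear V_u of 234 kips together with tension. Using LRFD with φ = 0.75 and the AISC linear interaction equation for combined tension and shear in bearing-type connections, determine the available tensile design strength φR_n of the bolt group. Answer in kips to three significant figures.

A_b = π·1²/4 = 0.7854 in²; f_rv = 234 / (7 × 0.7854) = 42.56 ksi.
F'_nt = 1.3 F_nt − (F_nt / φF_nv) f_rv = 1.3·90 − (90/(0.75·68))·42.56 = 41.89 ksi, capped at F_nt → F'_nt = 41.89 ksi.
R_n = F'_nt · A_b · n = 41.89 × 0.7854 × 7 = 230.3 kips.
Design strength φR_n = 0.75 × 230.3 = 173 kips.

173 kips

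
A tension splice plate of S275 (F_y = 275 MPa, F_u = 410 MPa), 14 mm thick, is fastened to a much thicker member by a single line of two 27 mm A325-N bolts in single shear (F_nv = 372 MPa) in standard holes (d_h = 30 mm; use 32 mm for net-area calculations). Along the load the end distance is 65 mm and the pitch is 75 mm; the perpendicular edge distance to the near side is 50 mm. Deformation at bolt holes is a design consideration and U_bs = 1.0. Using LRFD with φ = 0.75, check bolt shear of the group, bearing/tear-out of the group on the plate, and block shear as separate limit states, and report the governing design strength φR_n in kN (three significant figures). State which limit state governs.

Bolt shear: A_b = π·27²/4 = 572.6 mm²; R_n = 372 × 572.6 × 2 × 1 / 1000 = 426 kN → 0.75 × 426 = 319 kN.
Bearing: edge l_c = 50, r_n = 344.4 kN; interior l_c = 45, r_n = 310 kN; R_n = 344.4 + 1·310 = 654.4 kN → 491 kN.
Block shear: A_gv = 1960, A_nv = 1288, A_nt = 476 mm²; R_n = min(0.6F_uA_nv, 0.6F_yA_gv) + U_bs·F_u·A_nt = 512 kN → 384 kN.
Bolt shear governs: 319 kN.

319 kN (bolt shear governs)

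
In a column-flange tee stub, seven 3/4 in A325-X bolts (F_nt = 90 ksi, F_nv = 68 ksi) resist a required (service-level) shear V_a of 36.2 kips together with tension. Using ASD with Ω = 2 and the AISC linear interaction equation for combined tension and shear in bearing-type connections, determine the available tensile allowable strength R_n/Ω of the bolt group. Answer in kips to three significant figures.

A_b = π·0.75²/4 = 0.4418 in²; f_rv = 36.2 / (7 × 0.4418) = 11.71 ksi.
F'_nt = 1.3 F_nt − (Ω F_nt / F_nv) f_rv = 1.3·90 − (2·90/68)·11.71 = 86.01 ksi, capped at F_nt → F'_nt = 86.01 ksi.
R_n = F'_nt · A_b · n = 86.01 × 0.4418 × 7 = 266 kips.
Allowable strength R_n/Ω = 266 / 2 = 133 kips.

133 kips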